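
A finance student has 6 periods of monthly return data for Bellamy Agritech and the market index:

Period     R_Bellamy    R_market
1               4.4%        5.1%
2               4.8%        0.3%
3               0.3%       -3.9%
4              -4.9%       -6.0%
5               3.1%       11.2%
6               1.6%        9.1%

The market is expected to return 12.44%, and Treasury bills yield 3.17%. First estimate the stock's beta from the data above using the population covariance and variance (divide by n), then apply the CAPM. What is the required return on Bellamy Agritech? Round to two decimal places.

6.09%

Mean R_i = (4.4 + 4.8 + 0.3 − 4.9 + 3.1 + 1.6) / 6 = 1.5500%
Mean R_m = (5.1 + 0.3 − 3.9 − 6.0 + 11.2 + 9.1) / 6 = 2.6333%
Σ(R_i − R̄_i)(R_m − R̄_m) = 76.9000  ⇒  Cov = 76.9000 / 6 = 12.8167
Σ(R_m − R̄_m)² = 243.9533  ⇒  Var(R_m) = 243.9533 / 6 = 40.6589
β = Cov / Var(R_m) = 12.8167 / 40.6589 = 0.3152
MRP = 12.44% − 3.17% = 9.27%
E(R) = R_f + β × MRP = 3.17% + 0.3152 × 9.27% = 6.09%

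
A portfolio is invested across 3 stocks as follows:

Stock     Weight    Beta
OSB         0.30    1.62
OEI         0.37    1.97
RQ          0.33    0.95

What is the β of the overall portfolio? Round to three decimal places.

1.528

β_P = Σ w_i β_i = 0.30×1.62 + 0.37×1.97 + 0.33×0.95 = 1.5284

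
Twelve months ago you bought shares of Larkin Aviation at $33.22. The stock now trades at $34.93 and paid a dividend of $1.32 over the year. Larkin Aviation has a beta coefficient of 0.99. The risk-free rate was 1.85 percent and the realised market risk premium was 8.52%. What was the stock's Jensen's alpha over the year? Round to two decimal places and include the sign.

Realised HPR = (P1 + D1 − P0) / P0 = (34.93 + 1.32 − 33.22) / 33.22 = 3.03 / 33.22 = 9.1210%
CAPM required = R_f + β·MRP = 1.85% + 0.99 × 8.52% = 10.2848%
α = realised − required = 9.1210% − 10.2848% = -1.16%

-1.16%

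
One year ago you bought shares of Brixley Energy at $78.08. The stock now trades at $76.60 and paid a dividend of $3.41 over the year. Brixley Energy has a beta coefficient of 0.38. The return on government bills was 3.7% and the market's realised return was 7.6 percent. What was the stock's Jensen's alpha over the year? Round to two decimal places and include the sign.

-2.71%

Realised HPR = (P1 + D1 − P0) / P0 = (76.60 + 3.41 − 78.08) / 78.08 = 1.93 / 78.08 = 2.4718%
MRP = 7.6% − 3.7% = 3.90%
CAPM required = R_f + β·MRP = 3.7% + 0.38 × 3.9% = 5.1820%
α = realised − required = 2.4718% − 5.1820% = -2.71%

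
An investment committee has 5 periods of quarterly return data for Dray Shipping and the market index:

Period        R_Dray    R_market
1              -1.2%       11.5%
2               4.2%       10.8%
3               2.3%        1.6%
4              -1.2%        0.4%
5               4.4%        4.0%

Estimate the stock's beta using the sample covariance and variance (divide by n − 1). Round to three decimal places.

0.040

Mean R_i = (-1.2 + 4.2 + 2.3 − 1.2 + 4.4) / 5 = 1.7000%
Mean R_m = (11.5 + 10.8 + 1.6 + 0.4 + 4.0) / 5 = 5.6600%
Σ(R_i − R̄_i)(R_m − R̄_m) = 4.2500  ⇒  Cov = 4.2500 / 4 = 1.0625
Σ(R_m − R̄_m)² = 107.4320  ⇒  Var(R_m) = 107.4320 / 4 = 26.8580
β = Cov / Var(R_m) = 1.0625 / 26.8580 = 0.0396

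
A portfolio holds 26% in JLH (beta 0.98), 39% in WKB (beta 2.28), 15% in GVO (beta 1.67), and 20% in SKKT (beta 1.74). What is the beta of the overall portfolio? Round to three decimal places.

β_P = Σ w_i β_i = 0.26×0.98 + 0.39×2.28 + 0.15×1.67 + 0.20×1.74 = 1.7425

1.743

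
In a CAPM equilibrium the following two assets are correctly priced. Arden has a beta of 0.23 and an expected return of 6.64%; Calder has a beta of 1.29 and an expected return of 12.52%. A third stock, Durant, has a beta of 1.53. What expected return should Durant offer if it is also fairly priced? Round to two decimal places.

MRP (SML slope) = (12.52% − 6.64%) / (1.29 − 0.23) = 5.88% / 1.06 = 5.5472%
R_f (intercept) = 6.64% − 0.23 × 5.5472% = 5.3641%
E(R_Durant) = R_f + β × MRP = 5.3641% + 1.53 × 5.5472% = 13.85%

13.85%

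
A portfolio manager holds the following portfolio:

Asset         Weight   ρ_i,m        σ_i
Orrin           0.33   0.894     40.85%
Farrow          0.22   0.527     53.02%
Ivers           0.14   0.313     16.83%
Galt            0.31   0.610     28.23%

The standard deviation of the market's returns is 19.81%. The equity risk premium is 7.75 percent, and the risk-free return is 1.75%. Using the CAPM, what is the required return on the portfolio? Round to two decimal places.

β_Orrin = 0.894 × 40.85% / 19.81% = 1.8435
β_Farrow = 0.527 × 53.02% / 19.81% = 1.4105
β_Ivers = 0.313 × 16.83% / 19.81% = 0.2659
β_Galt = 0.610 × 28.23% / 19.81% = 0.8693
β_P = Σ w_i β_i = 0.33×1.8435 + 0.22×1.4105 + 0.14×0.2659 + 0.31×0.8693 = 1.2254
E(R_P) = R_f + β_P × MRP = 1.75% + 1.2254 × 7.75% = 11.25%

11.25%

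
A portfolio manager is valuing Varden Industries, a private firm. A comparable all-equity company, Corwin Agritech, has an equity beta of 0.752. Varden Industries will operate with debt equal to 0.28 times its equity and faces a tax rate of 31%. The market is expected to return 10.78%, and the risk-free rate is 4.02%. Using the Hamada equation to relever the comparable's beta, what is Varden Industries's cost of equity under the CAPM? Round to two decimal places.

β_L = β_U × [1 + (1 − t)(D/E)] = 0.752 × [1 + (1 − 0.31) × 0.28]
    = 0.752 × [1 + 0.69 × 0.28] = 0.752 × 1.1932 = 0.8973
MRP = 10.78% − 4.02% = 6.76%
E(R) = R_f + β_L × MRP = 4.02% + 0.8973 × 6.76% = 10.09%

10.09%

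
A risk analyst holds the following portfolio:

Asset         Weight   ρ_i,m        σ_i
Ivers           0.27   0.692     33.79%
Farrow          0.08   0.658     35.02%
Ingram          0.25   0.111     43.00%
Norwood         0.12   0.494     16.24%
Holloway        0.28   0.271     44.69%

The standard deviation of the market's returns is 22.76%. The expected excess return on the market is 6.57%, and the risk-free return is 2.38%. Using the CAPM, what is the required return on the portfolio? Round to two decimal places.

6.34%

β_Ivers = 0.692 × 33.79% / 22.76% = 1.0274
β_Farrow = 0.658 × 35.02% / 22.76% = 1.0124
β_Ingram = 0.111 × 43.00% / 22.76% = 0.2097
β_Norwood = 0.494 × 16.24% / 22.76% = 0.3525
β_Holloway = 0.271 × 44.69% / 22.76% = 0.5321
β_P = Σ w_i β_i = 0.27×1.0274 + 0.08×1.0124 + 0.25×0.2097 + 0.12×0.3525 + 0.28×0.5321 = 0.6021
E(R_P) = R_f + β_P × MRP = 2.38% + 0.6021 × 6.57% = 6.34%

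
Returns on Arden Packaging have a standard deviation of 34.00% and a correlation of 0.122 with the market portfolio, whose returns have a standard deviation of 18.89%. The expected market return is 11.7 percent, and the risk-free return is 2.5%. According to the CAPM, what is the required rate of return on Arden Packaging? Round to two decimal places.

β = ρ × σ_i / σ_m = 0.122 × 34.00% / 18.89% = 0.2196
MRP = 11.7% − 2.5% = 9.20%
E(R) = 2.5% + 0.2196 × 9.2% = 4.52%

4.52%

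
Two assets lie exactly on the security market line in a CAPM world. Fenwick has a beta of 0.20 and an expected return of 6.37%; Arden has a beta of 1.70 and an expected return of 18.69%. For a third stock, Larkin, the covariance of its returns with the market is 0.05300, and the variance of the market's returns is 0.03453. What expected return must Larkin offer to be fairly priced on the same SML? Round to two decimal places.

MRP = (18.69% − 6.37%) / (1.70 − 0.20) = 8.2133%
R_f = 6.37% − 0.20 × 8.2133% = 4.7273%
β_Larkin = Cov / Var(R_m) = 0.05300 / 0.03453 = 1.5349
E(R_Larkin) = R_f + β × MRP = 4.7273% + 1.5349 × 8.2133% = 17.33%

17.33%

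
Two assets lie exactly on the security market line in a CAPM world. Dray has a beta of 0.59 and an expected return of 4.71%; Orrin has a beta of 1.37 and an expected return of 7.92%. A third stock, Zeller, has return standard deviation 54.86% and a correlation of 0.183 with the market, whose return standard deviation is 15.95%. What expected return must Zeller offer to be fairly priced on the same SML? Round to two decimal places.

MRP = (7.92% − 4.71%) / (1.37 − 0.59) = 4.1154%
R_f = 4.71% − 0.59 × 4.1154% = 2.2819%
β_Zeller = ρ·σ_i/σ_m = 0.183 × 54.86 / 15.95 = 0.6294
E(R_Zeller) = R_f + β × MRP = 2.2819% + 0.6294 × 4.1154% = 4.87%

4.87%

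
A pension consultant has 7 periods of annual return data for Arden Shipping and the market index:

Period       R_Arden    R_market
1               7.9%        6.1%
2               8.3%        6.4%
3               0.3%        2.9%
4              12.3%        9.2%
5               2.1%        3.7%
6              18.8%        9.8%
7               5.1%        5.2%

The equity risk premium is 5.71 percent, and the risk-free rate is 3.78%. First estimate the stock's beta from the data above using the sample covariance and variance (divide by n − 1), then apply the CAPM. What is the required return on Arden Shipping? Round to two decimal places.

17.28%

Mean R_i = (7.9 + 8.3 + 0.3 + 12.3 + 2.1 + 18.8 + 5.1) / 7 = 7.8286%
Mean R_m = (6.1 + 6.4 + 2.9 + 9.2 + 3.7 + 9.8 + 5.2) / 7 = 6.1857%
Σ(R_i − R̄_i)(R_m − R̄_m) = 94.8929  ⇒  Cov = 94.8929 / 6 = 15.8155
Σ(R_m − R̄_m)² = 40.1486  ⇒  Var(R_m) = 40.1486 / 6 = 6.6914
β = Cov / Var(R_m) = 15.8155 / 6.6914 = 2.3636
E(R) = R_f + β × MRP = 3.78% + 2.3636 × 5.71% = 17.28%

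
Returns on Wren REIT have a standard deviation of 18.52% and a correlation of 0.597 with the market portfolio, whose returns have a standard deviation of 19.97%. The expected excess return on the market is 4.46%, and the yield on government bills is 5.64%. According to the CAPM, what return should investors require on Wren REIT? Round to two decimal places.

8.11%

β = ρ × σ_i / σ_m = 0.597 × 18.52% / 19.97% = 0.5537
E(R) = 5.64% + 0.5537 × 4.46% = 8.11%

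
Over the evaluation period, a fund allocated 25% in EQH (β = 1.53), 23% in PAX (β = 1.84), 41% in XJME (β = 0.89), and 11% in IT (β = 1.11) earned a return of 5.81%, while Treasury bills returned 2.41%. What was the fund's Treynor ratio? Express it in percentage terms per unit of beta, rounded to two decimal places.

β_P = 0.25×1.53 + 0.23×1.84 + 0.41×0.89 + 0.11×1.11 = 1.2927
Treynor = (R_P − R_f) / β_P = (5.81% − 2.41%) / 1.2927 = 3.40% / 1.2927 = 2.63%

2.63%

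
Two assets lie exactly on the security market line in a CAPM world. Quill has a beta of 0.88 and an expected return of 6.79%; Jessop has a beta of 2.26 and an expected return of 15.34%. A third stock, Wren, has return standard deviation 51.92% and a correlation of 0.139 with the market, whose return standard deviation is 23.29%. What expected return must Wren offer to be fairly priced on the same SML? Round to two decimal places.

MRP = (15.34% − 6.79%) / (2.26 − 0.88) = 6.1957%
R_f = 6.79% − 0.88 × 6.1957% = 1.3378%
β_Wren = ρ·σ_i/σ_m = 0.139 × 51.92 / 23.29 = 0.3099
E(R_Wren) = R_f + β × MRP = 1.3378% + 0.3099 × 6.1957% = 3.26%

3.26%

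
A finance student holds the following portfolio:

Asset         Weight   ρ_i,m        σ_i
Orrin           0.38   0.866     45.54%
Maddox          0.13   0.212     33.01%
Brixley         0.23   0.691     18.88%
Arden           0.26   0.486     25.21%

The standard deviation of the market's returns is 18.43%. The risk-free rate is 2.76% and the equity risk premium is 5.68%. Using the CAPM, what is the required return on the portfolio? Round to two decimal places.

β_Orrin = 0.866 × 45.54% / 18.43% = 2.1399
β_Maddox = 0.212 × 33.01% / 18.43% = 0.3797
β_Brixley = 0.691 × 18.88% / 18.43% = 0.7079
β_Arden = 0.486 × 25.21% / 18.43% = 0.6648
β_P = Σ w_i β_i = 0.38×2.1399 + 0.13×0.3797 + 0.23×0.7079 + 0.26×0.6648 = 1.1982
E(R_P) = R_f + β_P × MRP = 2.76% + 1.1982 × 5.68% = 9.57%

9.57%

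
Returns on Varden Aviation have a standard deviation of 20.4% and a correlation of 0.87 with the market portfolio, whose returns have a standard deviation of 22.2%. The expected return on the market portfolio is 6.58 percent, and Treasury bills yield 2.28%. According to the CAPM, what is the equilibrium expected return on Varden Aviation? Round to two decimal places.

β = ρ × σ_i / σ_m = 0.87 × 20.4% / 22.2% = 0.7995
MRP = 6.58% − 2.28% = 4.30%
E(R) = 2.28% + 0.7995 × 4.30% = 5.72%

5.72%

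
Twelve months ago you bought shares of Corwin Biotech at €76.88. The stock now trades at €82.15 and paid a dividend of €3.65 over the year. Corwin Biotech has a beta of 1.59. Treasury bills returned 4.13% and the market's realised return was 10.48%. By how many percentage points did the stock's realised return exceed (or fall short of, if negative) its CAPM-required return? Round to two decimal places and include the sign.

Realised HPR = (P1 + D1 − P0) / P0 = (82.15 + 3.65 − 76.88) / 76.88 = 8.92 / 76.88 = 11.6025%
MRP = 10.48% − 4.13% = 6.35%
CAPM required = R_f + β·MRP = 4.13% + 1.59 × 6.35% = 14.2265%
α = realised − required = 11.6025% − 14.2265% = -2.62%

-2.62%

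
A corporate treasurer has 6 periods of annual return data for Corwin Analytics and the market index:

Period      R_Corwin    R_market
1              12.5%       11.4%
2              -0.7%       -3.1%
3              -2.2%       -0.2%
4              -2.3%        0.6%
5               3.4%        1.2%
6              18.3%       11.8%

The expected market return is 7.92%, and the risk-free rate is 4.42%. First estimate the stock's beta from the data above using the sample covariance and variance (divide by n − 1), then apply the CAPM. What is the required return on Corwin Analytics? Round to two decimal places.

8.90%

Mean R_i = (12.5 − 0.7 − 2.2 − 2.3 + 3.4 + 18.3) / 6 = 4.8333%
Mean R_m = (11.4 − 3.1 − 0.2 + 0.6 + 1.2 + 11.8) / 6 = 3.6167%
Σ(R_i − R̄_i)(R_m − R̄_m) = 258.8667  ⇒  Cov = 258.8667 / 5 = 51.7733
Σ(R_m − R̄_m)² = 202.1683  ⇒  Var(R_m) = 202.1683 / 5 = 40.4337
β = Cov / Var(R_m) = 51.7733 / 40.4337 = 1.2804
MRP = 7.92% − 4.42% = 3.50%
E(R) = R_f + β × MRP = 4.42% + 1.2804 × 3.50% = 8.90%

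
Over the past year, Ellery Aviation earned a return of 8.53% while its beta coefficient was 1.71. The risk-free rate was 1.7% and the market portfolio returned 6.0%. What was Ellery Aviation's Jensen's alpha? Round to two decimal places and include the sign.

Market excess return = 6.0% − 1.7% = 4.30%
CAPM benchmark = R_f + β(R_m − R_f) = 1.7% + 1.71 × 4.3% = 9.0530%
α = actual − benchmark = 8.53% − 9.0530% = -0.52%

-0.52%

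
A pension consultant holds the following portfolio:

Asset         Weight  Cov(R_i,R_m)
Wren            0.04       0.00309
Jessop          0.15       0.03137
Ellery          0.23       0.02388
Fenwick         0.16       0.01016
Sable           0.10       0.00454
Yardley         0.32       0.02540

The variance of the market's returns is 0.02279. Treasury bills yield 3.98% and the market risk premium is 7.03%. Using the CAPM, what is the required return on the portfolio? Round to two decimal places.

β_Wren = 0.00309 / 0.02279 = 0.1356
β_Jessop = 0.03137 / 0.02279 = 1.3765
β_Ellery = 0.02388 / 0.02279 = 1.0478
β_Fenwick = 0.01016 / 0.02279 = 0.4458
β_Sable = 0.00454 / 0.02279 = 0.1992
β_Yardley = 0.02540 / 0.02279 = 1.1145
β_P = Σ w_i β_i = 0.04×0.1356 + 0.15×1.3765 + 0.23×1.0478 + 0.16×0.4458 + 0.10×0.1992 + 0.32×1.1145 = 0.9008
E(R_P) = R_f + β_P × MRP = 3.98% + 0.9008 × 7.03% = 10.31%

10.31%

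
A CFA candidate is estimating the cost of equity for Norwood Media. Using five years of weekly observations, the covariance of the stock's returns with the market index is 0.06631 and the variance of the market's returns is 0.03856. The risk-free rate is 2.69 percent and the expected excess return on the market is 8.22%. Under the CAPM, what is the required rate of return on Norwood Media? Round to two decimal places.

β = Cov(R_i, R_m) / Var(R_m) = 0.06631 / 0.03856 = 1.7197
E(R) = R_f + β × MRP = 2.69% + 1.7197 × 8.22% = 16.83%

16.83%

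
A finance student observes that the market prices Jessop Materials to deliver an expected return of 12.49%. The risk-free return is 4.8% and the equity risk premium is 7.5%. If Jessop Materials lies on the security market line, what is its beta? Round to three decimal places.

β = (E(R) − R_f) / MRP = (12.49% − 4.8%) / 7.5% = 7.69% / 7.5% = 1.025

1.025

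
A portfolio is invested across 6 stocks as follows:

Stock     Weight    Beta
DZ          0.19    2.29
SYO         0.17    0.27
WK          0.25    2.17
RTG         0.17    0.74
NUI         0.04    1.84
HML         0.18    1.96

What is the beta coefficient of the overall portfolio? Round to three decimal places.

1.576

β_P = Σ w_i β_i = 0.19×2.29 + 0.17×0.27 + 0.25×2.17 + 0.17×0.74 + 0.04×1.84 + 0.18×1.96 = 1.5757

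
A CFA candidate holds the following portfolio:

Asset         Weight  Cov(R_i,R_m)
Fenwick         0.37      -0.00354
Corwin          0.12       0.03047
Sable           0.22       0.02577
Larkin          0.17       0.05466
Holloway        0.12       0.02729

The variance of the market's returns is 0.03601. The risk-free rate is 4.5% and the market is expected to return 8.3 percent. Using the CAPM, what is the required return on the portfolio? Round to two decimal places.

β_Fenwick = -0.00354 / 0.03601 = -0.0983
β_Corwin = 0.03047 / 0.03601 = 0.8462
β_Sable = 0.02577 / 0.03601 = 0.7156
β_Larkin = 0.05466 / 0.03601 = 1.5179
β_Holloway = 0.02729 / 0.03601 = 0.7578
β_P = Σ w_i β_i = 0.37×-0.0983 + 0.12×0.8462 + 0.22×0.7156 + 0.17×1.5179 + 0.12×0.7578 = 0.5716
MRP = 8.3% − 4.5% = 3.80%
E(R_P) = R_f + β_P × MRP = 4.5% + 0.5716 × 3.8% = 6.67%

6.67%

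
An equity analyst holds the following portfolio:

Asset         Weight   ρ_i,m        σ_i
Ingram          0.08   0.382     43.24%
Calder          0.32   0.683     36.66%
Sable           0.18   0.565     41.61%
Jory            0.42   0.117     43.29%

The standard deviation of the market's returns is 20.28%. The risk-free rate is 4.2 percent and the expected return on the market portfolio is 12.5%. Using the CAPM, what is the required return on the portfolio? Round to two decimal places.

10.62%

β_Ingram = 0.382 × 43.24% / 20.28% = 0.8145
β_Calder = 0.683 × 36.66% / 20.28% = 1.2347
β_Sable = 0.565 × 41.61% / 20.28% = 1.1593
β_Jory = 0.117 × 43.29% / 20.28% = 0.2498
β_P = Σ w_i β_i = 0.08×0.8145 + 0.32×1.2347 + 0.18×1.1593 + 0.42×0.2498 = 0.7739
MRP = 12.5% − 4.2% = 8.30%
E(R_P) = R_f + β_P × MRP = 4.2% + 0.7739 × 8.3% = 10.62%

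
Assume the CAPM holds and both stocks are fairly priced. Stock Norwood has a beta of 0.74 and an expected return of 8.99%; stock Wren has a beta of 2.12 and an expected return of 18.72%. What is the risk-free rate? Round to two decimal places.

Both satisfy E(R) = R_f + β·MRP, so the slope of the SML is
MRP = (18.72% − 8.99%) / (2.12 − 0.74) = 9.73% / 1.38 = 7.0507%
R_f = E(R_Norwood) − β_Norwood·MRP = 8.99% − 0.74 × 7.0507% = 3.7725%

3.77%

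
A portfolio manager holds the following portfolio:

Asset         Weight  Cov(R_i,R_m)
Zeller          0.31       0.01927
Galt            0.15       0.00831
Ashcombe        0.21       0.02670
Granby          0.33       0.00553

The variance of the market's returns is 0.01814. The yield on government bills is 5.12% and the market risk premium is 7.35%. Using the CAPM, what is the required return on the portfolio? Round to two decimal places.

β_Zeller = 0.01927 / 0.01814 = 1.0623
β_Galt = 0.00831 / 0.01814 = 0.4581
β_Ashcombe = 0.02670 / 0.01814 = 1.4719
β_Granby = 0.00553 / 0.01814 = 0.3049
β_P = Σ w_i β_i = 0.31×1.0623 + 0.15×0.4581 + 0.21×1.4719 + 0.33×0.3049 = 0.8077
E(R_P) = R_f + β_P × MRP = 5.12% + 0.8077 × 7.35% = 11.06%

11.06%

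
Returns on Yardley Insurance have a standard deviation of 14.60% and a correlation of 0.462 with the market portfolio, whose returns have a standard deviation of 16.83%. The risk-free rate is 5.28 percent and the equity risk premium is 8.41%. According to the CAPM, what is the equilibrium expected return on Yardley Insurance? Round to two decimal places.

8.65%

β = ρ × σ_i / σ_m = 0.462 × 14.60% / 16.83% = 0.4008
E(R) = 5.28% + 0.4008 × 8.41% = 8.65%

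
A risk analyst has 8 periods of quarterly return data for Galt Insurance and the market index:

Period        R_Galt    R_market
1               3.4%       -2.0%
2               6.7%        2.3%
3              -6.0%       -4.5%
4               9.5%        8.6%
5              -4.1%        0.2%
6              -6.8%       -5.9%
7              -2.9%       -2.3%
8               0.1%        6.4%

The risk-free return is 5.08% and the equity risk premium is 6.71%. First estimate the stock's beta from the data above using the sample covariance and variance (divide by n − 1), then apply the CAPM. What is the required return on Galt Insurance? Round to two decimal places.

11.07%

Mean R_i = (3.4 + 6.7 − 6.0 + 9.5 − 4.1 − 6.8 − 2.9 + 0.1) / 8 = -0.0125%
Mean R_m = (-2.0 + 2.3 − 4.5 + 8.6 + 0.2 − 5.9 − 2.3 + 6.4) / 8 = 0.3500%
Σ(R_i − R̄_i)(R_m − R̄_m) = 163.9550  ⇒  Cov = 163.9550 / 7 = 23.4221
Σ(R_m − R̄_m)² = 183.6200  ⇒  Var(R_m) = 183.6200 / 7 = 26.2314
β = Cov / Var(R_m) = 23.4221 / 26.2314 = 0.8929
E(R) = R_f + β × MRP = 5.08% + 0.8929 × 6.71% = 11.07%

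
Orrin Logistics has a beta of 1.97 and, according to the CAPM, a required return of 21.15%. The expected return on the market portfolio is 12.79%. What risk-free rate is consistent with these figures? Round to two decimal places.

E(R) = R_f + β(E(R_m) − R_f) = R_f(1 − β) + β·E(R_m)
21.15% = R_f × (1 − 1.97) + 1.97 × 12.79%
21.15% = R_f × -0.97 + 25.1963%
R_f = (21.15% − 25.1963%) / -0.97 = 4.17%

4.17%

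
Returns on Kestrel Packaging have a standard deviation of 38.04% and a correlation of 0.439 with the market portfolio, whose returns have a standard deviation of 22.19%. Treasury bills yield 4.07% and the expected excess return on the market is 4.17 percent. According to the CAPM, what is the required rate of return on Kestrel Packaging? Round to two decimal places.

β = ρ × σ_i / σ_m = 0.439 × 38.04% / 22.19% = 0.7526
E(R) = 4.07% + 0.7526 × 4.17% = 7.21%

7.21%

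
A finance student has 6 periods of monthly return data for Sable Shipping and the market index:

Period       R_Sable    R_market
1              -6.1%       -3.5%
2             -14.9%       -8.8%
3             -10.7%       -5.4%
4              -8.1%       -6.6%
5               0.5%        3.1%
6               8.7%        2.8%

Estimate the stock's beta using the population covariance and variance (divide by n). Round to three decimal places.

1.586

Mean R_i = (-6.1 − 14.9 − 10.7 − 8.1 + 0.5 + 8.7) / 6 = -5.1000%
Mean R_m = (-3.5 − 8.8 − 5.4 − 6.6 + 3.1 + 2.8) / 6 = -3.0667%
Σ(R_i − R̄_i)(R_m − R̄_m) = 195.7800  ⇒  Cov = 195.7800 / 6 = 32.6300
Σ(R_m − R̄_m)² = 123.4333  ⇒  Var(R_m) = 123.4333 / 6 = 20.5722
β = Cov / Var(R_m) = 32.6300 / 20.5722 = 1.5861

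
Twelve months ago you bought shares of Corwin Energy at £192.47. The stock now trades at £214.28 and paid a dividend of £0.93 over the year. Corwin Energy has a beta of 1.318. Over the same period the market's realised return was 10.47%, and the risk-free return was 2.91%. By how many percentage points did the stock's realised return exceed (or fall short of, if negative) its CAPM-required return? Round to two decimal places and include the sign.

Realised HPR = (P1 + D1 − P0) / P0 = (214.28 + 0.93 − 192.47) / 192.47 = 22.74 / 192.47 = 11.8148%
MRP = 10.47% − 2.91% = 7.56%
CAPM required = R_f + β·MRP = 2.91% + 1.318 × 7.56% = 12.87408%
α = realised − required = 11.8148% − 12.87408% = -1.06%

-1.06%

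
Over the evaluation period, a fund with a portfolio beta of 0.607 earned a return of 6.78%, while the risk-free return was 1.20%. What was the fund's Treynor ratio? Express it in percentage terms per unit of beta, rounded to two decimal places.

9.19%

Treynor = (R_P − R_f) / β_P = (6.78% − 1.20%) / 0.6070 = 5.58% / 0.6070 = 9.19%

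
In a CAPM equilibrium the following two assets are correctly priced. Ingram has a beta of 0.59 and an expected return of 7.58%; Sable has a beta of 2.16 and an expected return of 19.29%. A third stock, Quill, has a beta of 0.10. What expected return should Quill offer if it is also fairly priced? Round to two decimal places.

3.93%

MRP (SML slope) = (19.29% − 7.58%) / (2.16 − 0.59) = 11.71% / 1.57 = 7.4586%
R_f (intercept) = 7.58% − 0.59 × 7.4586% = 3.1794%
E(R_Quill) = R_f + β × MRP = 3.1794% + 0.10 × 7.4586% = 3.93%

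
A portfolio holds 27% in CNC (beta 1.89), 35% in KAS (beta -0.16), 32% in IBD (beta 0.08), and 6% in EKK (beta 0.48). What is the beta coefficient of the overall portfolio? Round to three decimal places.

β_P = Σ w_i β_i = 0.27×1.89 + 0.35×-0.16 + 0.32×0.08 + 0.06×0.48 = 0.5087

0.509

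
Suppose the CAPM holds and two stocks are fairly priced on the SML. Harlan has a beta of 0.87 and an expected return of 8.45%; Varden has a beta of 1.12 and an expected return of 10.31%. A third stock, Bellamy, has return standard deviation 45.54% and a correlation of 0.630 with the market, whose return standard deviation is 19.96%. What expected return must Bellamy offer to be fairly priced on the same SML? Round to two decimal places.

12.67%

MRP = (10.31% − 8.45%) / (1.12 − 0.87) = 7.4400%
R_f = 8.45% − 0.87 × 7.4400% = 1.9772%
β_Bellamy = ρ·σ_i/σ_m = 0.630 × 45.54 / 19.96 = 1.4374
E(R_Bellamy) = R_f + β × MRP = 1.9772% + 1.4374 × 7.4400% = 12.67%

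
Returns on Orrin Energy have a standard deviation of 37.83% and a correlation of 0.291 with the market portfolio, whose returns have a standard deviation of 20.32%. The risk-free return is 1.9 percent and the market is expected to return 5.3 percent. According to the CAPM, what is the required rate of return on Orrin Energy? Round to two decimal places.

3.74%

β = ρ × σ_i / σ_m = 0.291 × 37.83% / 20.32% = 0.5418
MRP = 5.3% − 1.9% = 3.40%
E(R) = 1.9% + 0.5418 × 3.4% = 3.74%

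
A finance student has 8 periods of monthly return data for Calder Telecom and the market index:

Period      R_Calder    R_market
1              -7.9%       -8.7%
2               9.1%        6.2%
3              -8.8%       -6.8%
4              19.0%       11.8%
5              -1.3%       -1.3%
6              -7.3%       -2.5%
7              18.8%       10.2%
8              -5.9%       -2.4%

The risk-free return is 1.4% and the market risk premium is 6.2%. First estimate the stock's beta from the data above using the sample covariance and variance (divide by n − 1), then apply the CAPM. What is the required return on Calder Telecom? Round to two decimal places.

10.76%

Mean R_i = (-7.9 + 9.1 − 8.8 + 19.0 − 1.3 − 7.3 + 18.8 − 5.9) / 8 = 1.9625%
Mean R_m = (-8.7 + 6.2 − 6.8 + 11.8 − 1.3 − 2.5 + 10.2 − 2.4) / 8 = 0.8125%
Σ(R_i − R̄_i)(R_m − R̄_m) = 622.2938  ⇒  Cov = 622.2938 / 7 = 88.8991
Σ(R_m − R̄_m)² = 412.0688  ⇒  Var(R_m) = 412.0688 / 7 = 58.8670
β = Cov / Var(R_m) = 88.8991 / 58.8670 = 1.5102
E(R) = R_f + β × MRP = 1.4% + 1.5102 × 6.2% = 10.76%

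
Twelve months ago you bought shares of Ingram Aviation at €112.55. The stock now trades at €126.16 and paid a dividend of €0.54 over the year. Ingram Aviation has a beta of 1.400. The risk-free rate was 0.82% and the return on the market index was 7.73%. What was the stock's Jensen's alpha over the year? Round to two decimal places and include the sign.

+2.08%

Realised HPR = (P1 + D1 − P0) / P0 = (126.16 + 0.54 − 112.55) / 112.55 = 14.15 / 112.55 = 12.5722%
MRP = 7.73% − 0.82% = 6.91%
CAPM required = R_f + β·MRP = 0.82% + 1.400 × 6.91% = 10.49400%
α = realised − required = 12.5722% − 10.49400% = +2.08%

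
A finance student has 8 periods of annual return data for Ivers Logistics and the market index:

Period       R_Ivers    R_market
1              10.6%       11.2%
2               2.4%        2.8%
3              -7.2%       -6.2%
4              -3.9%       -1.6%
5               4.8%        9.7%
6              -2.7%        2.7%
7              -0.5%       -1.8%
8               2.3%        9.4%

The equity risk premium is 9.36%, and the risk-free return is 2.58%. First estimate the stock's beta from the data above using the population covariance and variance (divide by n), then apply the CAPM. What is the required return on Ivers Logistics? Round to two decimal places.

9.87%

Mean R_i = (10.6 + 2.4 − 7.2 − 3.9 + 4.8 − 2.7 − 0.5 + 2.3) / 8 = 0.7250%
Mean R_m = (11.2 + 2.8 − 6.2 − 1.6 + 9.7 + 2.7 − 1.8 + 9.4) / 8 = 3.2750%
Σ(R_i − R̄_i)(R_m − R̄_m) = 219.1150  ⇒  Cov = 219.1150 / 8 = 27.3894
Σ(R_m − R̄_m)² = 281.4550  ⇒  Var(R_m) = 281.4550 / 8 = 35.1819
β = Cov / Var(R_m) = 27.3894 / 35.1819 = 0.7785
E(R) = R_f + β × MRP = 2.58% + 0.7785 × 9.36% = 9.87%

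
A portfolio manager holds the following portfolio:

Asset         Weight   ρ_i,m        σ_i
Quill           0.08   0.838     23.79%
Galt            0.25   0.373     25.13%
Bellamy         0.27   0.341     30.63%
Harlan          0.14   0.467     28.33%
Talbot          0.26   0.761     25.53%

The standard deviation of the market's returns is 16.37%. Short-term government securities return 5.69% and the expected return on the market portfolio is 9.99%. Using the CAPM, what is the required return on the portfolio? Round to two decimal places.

β_Quill = 0.838 × 23.79% / 16.37% = 1.2178
β_Galt = 0.373 × 25.13% / 16.37% = 0.5726
β_Bellamy = 0.341 × 30.63% / 16.37% = 0.6380
β_Harlan = 0.467 × 28.33% / 16.37% = 0.8082
β_Talbot = 0.761 × 25.53% / 16.37% = 1.1868
β_P = Σ w_i β_i = 0.08×1.2178 + 0.25×0.5726 + 0.27×0.6380 + 0.14×0.8082 + 0.26×1.1868 = 0.8346
MRP = 9.99% − 5.69% = 4.30%
E(R_P) = R_f + β_P × MRP = 5.69% + 0.8346 × 4.30% = 9.28%

9.28%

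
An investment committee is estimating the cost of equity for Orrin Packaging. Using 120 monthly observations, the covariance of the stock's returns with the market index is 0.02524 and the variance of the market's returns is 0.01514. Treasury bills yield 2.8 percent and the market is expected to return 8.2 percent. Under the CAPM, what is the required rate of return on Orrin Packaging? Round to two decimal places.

11.80%

β = Cov(R_i, R_m) / Var(R_m) = 0.02524 / 0.01514 = 1.6671
MRP = 8.2% − 2.8% = 5.40%
E(R) = R_f + β × MRP = 2.8% + 1.6671 × 5.4% = 11.80%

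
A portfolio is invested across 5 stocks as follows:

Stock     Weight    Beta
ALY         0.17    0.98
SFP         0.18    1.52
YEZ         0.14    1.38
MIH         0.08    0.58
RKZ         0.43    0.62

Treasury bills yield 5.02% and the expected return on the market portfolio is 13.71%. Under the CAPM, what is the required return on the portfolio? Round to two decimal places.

13.24%

β_P = Σ w_i β_i = 0.17×0.98 + 0.18×1.52 + 0.14×1.38 + 0.08×0.58 + 0.43×0.62 = 0.9464
MRP = 13.71% − 5.02% = 8.69%
E(R_P) = R_f + β_P × MRP = 5.02% + 0.9464 × 8.69% = 13.24%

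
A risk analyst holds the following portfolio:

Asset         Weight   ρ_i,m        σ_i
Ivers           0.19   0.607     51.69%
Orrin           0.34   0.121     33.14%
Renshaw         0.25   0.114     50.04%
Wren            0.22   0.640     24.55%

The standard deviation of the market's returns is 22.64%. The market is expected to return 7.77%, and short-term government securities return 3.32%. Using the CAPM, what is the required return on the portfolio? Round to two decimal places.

β_Ivers = 0.607 × 51.69% / 22.64% = 1.3859
β_Orrin = 0.121 × 33.14% / 22.64% = 0.1771
β_Renshaw = 0.114 × 50.04% / 22.64% = 0.2520
β_Wren = 0.640 × 24.55% / 22.64% = 0.6940
β_P = Σ w_i β_i = 0.19×1.3859 + 0.34×0.1771 + 0.25×0.2520 + 0.22×0.6940 = 0.5392
MRP = 7.77% − 3.32% = 4.45%
E(R_P) = R_f + β_P × MRP = 3.32% + 0.5392 × 4.45% = 5.72%

5.72%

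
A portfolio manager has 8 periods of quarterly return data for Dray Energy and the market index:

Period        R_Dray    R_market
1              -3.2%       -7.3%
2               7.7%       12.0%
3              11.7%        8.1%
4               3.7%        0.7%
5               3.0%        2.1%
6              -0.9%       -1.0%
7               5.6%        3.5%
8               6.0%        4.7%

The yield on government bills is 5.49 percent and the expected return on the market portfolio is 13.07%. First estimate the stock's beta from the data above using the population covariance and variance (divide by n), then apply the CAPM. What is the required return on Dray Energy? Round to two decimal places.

10.98%

Mean R_i = (-3.2 + 7.7 + 11.7 + 3.7 + 3.0 − 0.9 + 5.6 + 6.0) / 8 = 4.2000%
Mean R_m = (-7.3 + 12.0 + 8.1 + 0.7 + 2.1 − 1.0 + 3.5 + 4.7) / 8 = 2.8500%
Σ(R_i − R̄_i)(R_m − R̄_m) = 172.3600  ⇒  Cov = 172.3600 / 8 = 21.5450
Σ(R_m − R̄_m)² = 238.1600  ⇒  Var(R_m) = 238.1600 / 8 = 29.7700
β = Cov / Var(R_m) = 21.5450 / 29.7700 = 0.7237
MRP = 13.07% − 5.49% = 7.58%
E(R) = R_f + β × MRP = 5.49% + 0.7237 × 7.58% = 10.98%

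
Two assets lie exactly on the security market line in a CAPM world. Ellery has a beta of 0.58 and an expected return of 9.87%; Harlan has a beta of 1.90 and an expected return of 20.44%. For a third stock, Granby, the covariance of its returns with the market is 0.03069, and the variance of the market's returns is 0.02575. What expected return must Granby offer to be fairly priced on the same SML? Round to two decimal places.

MRP = (20.44% − 9.87%) / (1.90 − 0.58) = 8.0076%
R_f = 9.87% − 0.58 × 8.0076% = 5.2256%
β_Granby = Cov / Var(R_m) = 0.03069 / 0.02575 = 1.1918
E(R_Granby) = R_f + β × MRP = 5.2256% + 1.1918 × 8.0076% = 14.77%

14.77%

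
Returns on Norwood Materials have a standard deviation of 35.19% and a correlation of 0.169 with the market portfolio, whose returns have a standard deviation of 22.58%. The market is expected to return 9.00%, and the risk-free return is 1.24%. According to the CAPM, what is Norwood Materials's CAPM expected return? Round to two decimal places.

3.28%

β = ρ × σ_i / σ_m = 0.169 × 35.19% / 22.58% = 0.2634
MRP = 9.00% − 1.24% = 7.76%
E(R) = 1.24% + 0.2634 × 7.76% = 3.28%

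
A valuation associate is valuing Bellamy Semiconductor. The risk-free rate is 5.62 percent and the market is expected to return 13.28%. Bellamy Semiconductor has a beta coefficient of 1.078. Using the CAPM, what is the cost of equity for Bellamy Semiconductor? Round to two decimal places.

Market risk premium = E(R_m) − R_f = 13.28% − 5.62% = 7.66%
E(R) = R_f + β × MRP = 5.62% + 1.078 × 7.66% = 13.88%

13.88%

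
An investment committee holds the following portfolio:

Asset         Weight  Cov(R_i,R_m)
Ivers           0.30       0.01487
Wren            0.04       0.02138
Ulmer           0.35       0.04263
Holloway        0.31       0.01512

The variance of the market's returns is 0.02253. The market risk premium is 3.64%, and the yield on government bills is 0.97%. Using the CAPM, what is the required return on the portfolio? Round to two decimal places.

β_Ivers = 0.01487 / 0.02253 = 0.6600
β_Wren = 0.02138 / 0.02253 = 0.9490
β_Ulmer = 0.04263 / 0.02253 = 1.8921
β_Holloway = 0.01512 / 0.02253 = 0.6711
β_P = Σ w_i β_i = 0.30×0.6600 + 0.04×0.9490 + 0.35×1.8921 + 0.31×0.6711 = 1.1062
E(R_P) = R_f + β_P × MRP = 0.97% + 1.1062 × 3.64% = 5.00%

5.00%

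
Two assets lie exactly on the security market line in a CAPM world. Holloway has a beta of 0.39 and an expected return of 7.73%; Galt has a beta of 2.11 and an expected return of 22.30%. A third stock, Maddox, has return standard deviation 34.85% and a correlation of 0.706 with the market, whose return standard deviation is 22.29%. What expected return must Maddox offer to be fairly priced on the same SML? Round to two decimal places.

MRP = (22.30% − 7.73%) / (2.11 − 0.39) = 8.4709%
R_f = 7.73% − 0.39 × 8.4709% = 4.4263%
β_Maddox = ρ·σ_i/σ_m = 0.706 × 34.85 / 22.29 = 1.1038
E(R_Maddox) = R_f + β × MRP = 4.4263% + 1.1038 × 8.4709% = 13.78%

13.78%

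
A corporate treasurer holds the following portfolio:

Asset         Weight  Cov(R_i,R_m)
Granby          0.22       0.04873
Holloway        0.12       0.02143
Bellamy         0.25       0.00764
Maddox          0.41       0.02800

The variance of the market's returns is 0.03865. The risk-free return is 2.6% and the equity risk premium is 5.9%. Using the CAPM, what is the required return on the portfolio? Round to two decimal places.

6.67%

β_Granby = 0.04873 / 0.03865 = 1.2608
β_Holloway = 0.02143 / 0.03865 = 0.5545
β_Bellamy = 0.00764 / 0.03865 = 0.1977
β_Maddox = 0.02800 / 0.03865 = 0.7245
β_P = Σ w_i β_i = 0.22×1.2608 + 0.12×0.5545 + 0.25×0.1977 + 0.41×0.7245 = 0.6904
E(R_P) = R_f + β_P × MRP = 2.6% + 0.6904 × 5.9% = 6.67%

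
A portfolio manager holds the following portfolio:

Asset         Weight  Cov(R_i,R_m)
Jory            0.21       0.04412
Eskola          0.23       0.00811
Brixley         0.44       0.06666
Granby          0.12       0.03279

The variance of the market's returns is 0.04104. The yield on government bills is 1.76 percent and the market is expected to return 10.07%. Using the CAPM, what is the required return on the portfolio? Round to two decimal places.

10.75%

β_Jory = 0.04412 / 0.04104 = 1.0750
β_Eskola = 0.00811 / 0.04104 = 0.1976
β_Brixley = 0.06666 / 0.04104 = 1.6243
β_Granby = 0.03279 / 0.04104 = 0.7990
β_P = Σ w_i β_i = 0.21×1.0750 + 0.23×0.1976 + 0.44×1.6243 + 0.12×0.7990 = 1.0818
MRP = 10.07% − 1.76% = 8.31%
E(R_P) = R_f + β_P × MRP = 1.76% + 1.0818 × 8.31% = 10.75%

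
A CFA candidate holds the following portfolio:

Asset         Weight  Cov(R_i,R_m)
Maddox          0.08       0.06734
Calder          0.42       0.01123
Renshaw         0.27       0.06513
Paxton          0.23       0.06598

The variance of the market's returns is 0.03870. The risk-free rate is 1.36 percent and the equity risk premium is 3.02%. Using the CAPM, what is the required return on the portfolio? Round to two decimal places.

4.70%

β_Maddox = 0.06734 / 0.03870 = 1.7401
β_Calder = 0.01123 / 0.03870 = 0.2902
β_Renshaw = 0.06513 / 0.03870 = 1.6829
β_Paxton = 0.06598 / 0.03870 = 1.7049
β_P = Σ w_i β_i = 0.08×1.7401 + 0.42×0.2902 + 0.27×1.6829 + 0.23×1.7049 = 1.1076
E(R_P) = R_f + β_P × MRP = 1.36% + 1.1076 × 3.02% = 4.70%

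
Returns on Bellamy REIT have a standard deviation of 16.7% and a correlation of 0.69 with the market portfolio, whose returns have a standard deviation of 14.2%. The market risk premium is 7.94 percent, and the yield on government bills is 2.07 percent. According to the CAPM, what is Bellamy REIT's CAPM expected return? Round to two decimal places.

8.51%

β = ρ × σ_i / σ_m = 0.69 × 16.7% / 14.2% = 0.8115
E(R) = 2.07% + 0.8115 × 7.94% = 8.51%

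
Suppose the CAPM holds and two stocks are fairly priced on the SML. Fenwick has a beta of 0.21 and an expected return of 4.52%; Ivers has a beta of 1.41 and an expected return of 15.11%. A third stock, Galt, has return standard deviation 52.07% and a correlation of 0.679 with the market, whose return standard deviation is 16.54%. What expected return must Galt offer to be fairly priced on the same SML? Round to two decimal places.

MRP = (15.11% − 4.52%) / (1.41 − 0.21) = 8.8250%
R_f = 4.52% − 0.21 × 8.8250% = 2.6668%
β_Galt = ρ·σ_i/σ_m = 0.679 × 52.07 / 16.54 = 2.1376
E(R_Galt) = R_f + β × MRP = 2.6668% + 2.1376 × 8.8250% = 21.53%

21.53%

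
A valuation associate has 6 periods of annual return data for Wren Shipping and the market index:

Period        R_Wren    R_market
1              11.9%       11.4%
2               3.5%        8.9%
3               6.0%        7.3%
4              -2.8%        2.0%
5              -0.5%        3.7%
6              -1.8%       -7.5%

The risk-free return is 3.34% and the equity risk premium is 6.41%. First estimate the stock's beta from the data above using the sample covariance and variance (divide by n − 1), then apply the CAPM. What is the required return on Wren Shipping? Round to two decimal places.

Mean R_i = (11.9 + 3.5 + 6.0 − 2.8 − 0.5 − 1.8) / 6 = 2.7167%
Mean R_m = (11.4 + 8.9 + 7.3 + 2.0 + 3.7 − 7.5) / 6 = 4.3000%
Σ(R_i − R̄_i)(R_m − R̄_m) = 146.5700  ⇒  Cov = 146.5700 / 5 = 29.3140
Σ(R_m − R̄_m)² = 225.4600  ⇒  Var(R_m) = 225.4600 / 5 = 45.0920
β = Cov / Var(R_m) = 29.3140 / 45.0920 = 0.6501
E(R) = R_f + β × MRP = 3.34% + 0.6501 × 6.41% = 7.51%

7.51%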